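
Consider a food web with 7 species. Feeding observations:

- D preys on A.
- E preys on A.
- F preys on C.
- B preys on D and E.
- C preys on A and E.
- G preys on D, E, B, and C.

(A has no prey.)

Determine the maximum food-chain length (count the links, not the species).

One longest chain: A → E → C → F.
It has 4 species and 3 links.

3 links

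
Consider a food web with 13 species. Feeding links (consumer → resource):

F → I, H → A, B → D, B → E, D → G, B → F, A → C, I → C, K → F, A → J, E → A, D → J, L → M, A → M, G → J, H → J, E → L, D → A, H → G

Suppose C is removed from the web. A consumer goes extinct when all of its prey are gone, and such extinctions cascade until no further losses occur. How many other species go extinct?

3

Remove C.
Round 1: I (all prey gone) → extinct.
Round 2: F (all prey gone) → extinct.
Round 3: K (all prey gone) → extinct.
No further losses. Total secondary extinctions: 3.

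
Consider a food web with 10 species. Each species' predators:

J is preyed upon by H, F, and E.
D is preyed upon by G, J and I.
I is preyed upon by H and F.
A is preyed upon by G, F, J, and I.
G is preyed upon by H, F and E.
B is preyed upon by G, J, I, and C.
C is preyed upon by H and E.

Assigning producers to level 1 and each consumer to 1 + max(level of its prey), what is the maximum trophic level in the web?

Producers (level 1): A, D, B.
A → J → E gives E level 3.
No species has a prey at level 3, so no species reaches level 4.

3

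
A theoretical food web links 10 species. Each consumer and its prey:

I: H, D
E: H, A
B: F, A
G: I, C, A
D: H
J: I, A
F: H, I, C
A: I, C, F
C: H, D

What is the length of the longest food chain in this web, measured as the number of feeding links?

One longest chain: H → D → I → F → A → J.
It has 6 species and 5 links.

5 links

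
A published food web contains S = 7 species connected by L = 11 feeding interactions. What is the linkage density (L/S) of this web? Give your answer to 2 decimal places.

There are L = 11 links among S = 7 species.
L/S = 11/7 = 1.5714 ≈ 1.57.

L/S = 1.57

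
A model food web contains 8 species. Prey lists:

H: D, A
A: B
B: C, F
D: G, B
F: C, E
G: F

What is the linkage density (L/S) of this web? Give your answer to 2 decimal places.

L/S = 1.25

There are L = 10 links among S = 8 species.
L/S = 10/8 = 1.2500 ≈ 1.25.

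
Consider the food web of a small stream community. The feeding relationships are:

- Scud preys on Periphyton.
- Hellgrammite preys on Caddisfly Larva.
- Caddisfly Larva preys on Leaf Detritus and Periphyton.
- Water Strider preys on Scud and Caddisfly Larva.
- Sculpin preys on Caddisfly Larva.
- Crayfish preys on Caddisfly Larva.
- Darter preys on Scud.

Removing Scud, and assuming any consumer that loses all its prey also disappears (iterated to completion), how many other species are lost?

Remove Scud.
Round 1: Darter (all prey gone) → extinct.
No further losses. Total secondary extinctions: 1.

1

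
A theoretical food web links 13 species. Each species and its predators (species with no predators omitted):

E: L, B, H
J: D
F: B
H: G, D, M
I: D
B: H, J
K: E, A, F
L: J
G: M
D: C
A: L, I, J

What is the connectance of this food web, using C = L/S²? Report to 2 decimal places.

C = 0.12

The web has S = 13 species and L = 20 feeding links.
C = L / S² = 20 / 169 = 0.1183 ≈ 0.12.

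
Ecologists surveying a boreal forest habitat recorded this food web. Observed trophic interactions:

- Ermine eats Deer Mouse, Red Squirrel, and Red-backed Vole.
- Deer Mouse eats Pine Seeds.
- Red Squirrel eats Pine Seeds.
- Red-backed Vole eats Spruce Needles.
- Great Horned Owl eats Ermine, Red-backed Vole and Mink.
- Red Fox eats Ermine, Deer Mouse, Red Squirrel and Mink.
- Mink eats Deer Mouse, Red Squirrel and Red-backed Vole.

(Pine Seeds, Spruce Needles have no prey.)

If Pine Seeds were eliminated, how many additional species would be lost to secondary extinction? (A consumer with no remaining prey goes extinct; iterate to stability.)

2

Remove Pine Seeds.
Round 1: Deer Mouse (all prey gone), Red Squirrel (all prey gone) → extinct.
No further losses. Total secondary extinctions: 2.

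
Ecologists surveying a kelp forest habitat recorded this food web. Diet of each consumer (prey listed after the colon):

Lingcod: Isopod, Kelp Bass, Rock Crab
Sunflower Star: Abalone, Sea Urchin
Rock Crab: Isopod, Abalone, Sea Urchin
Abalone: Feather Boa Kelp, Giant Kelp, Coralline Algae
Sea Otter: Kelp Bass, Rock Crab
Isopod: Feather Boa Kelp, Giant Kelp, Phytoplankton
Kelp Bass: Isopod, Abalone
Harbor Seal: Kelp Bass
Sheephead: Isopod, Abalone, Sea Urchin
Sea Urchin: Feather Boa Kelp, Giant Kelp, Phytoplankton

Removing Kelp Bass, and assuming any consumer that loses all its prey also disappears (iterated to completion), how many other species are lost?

Remove Kelp Bass.
Round 1: Harbor Seal (all prey gone) → extinct.
No further losses. Total secondary extinctions: 1.

1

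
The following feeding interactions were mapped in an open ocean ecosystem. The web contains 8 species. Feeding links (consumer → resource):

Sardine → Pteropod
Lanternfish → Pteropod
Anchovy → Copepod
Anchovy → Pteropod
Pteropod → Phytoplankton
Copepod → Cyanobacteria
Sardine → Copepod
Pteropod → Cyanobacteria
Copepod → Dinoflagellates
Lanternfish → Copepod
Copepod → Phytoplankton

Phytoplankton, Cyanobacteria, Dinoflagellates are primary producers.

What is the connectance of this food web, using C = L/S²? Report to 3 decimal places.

C = 0.172

The web has S = 8 species and L = 11 feeding links.
C = L / S² = 11 / 64 = 0.1719 ≈ 0.172.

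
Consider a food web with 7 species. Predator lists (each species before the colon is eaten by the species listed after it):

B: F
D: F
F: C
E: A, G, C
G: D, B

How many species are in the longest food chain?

One longest chain: E → G → D → F → C.
It has 5 species and 4 links.

5 species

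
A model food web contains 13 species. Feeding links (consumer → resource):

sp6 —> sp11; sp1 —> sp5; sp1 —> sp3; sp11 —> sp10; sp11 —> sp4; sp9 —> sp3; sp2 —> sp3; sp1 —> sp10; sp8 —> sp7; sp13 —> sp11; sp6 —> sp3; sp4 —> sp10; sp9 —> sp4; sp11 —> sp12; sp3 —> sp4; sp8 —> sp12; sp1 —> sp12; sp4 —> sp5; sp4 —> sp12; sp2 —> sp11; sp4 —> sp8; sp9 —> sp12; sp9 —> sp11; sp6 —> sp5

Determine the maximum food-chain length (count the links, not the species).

One longest chain: sp7 → sp8 → sp4 → sp3 → sp9.
It has 5 species and 4 links.

4 links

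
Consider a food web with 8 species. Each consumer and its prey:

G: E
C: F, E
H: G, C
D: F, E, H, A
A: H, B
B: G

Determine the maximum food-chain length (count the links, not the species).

One longest chain: E → G → H → A → D.
It has 5 species and 4 links.

4 links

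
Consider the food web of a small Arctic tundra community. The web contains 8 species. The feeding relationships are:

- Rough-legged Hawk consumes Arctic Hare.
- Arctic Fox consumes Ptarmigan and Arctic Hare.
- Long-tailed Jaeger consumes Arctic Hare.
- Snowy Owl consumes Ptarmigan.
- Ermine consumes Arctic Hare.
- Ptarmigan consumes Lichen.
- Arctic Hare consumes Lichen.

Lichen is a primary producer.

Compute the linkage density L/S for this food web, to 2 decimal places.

L/S = 1.00

There are L = 8 links among S = 8 species.
L/S = 8/8 = 1.0000 ≈ 1.00.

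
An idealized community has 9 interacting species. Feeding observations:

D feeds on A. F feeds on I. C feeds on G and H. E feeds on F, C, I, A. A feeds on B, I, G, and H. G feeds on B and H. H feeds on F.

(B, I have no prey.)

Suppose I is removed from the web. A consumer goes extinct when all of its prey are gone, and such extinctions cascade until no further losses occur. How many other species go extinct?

Remove I.
Round 1: F (all prey gone) → extinct.
Round 2: H (all prey gone) → extinct.
No further losses. Total secondary extinctions: 2.

2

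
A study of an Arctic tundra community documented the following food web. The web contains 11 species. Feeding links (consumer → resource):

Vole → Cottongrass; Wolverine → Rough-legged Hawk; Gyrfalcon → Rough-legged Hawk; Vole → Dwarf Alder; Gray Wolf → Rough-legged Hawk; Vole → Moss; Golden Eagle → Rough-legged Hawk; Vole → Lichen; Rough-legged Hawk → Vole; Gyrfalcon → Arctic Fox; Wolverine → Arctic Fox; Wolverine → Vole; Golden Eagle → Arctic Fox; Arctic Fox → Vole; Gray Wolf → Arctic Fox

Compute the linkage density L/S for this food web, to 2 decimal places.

L/S = 1.36

There are L = 15 links among S = 11 species.
L/S = 15/11 = 1.3636 ≈ 1.36.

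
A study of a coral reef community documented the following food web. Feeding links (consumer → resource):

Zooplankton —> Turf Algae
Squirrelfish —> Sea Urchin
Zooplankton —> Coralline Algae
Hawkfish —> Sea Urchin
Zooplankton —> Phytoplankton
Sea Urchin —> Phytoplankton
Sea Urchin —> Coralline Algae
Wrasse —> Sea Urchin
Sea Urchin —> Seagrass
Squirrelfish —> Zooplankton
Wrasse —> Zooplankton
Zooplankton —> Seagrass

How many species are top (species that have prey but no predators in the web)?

3

Top species (has prey, but nothing eats it): Wrasse, Squirrelfish, Hawkfish.
Count: 3.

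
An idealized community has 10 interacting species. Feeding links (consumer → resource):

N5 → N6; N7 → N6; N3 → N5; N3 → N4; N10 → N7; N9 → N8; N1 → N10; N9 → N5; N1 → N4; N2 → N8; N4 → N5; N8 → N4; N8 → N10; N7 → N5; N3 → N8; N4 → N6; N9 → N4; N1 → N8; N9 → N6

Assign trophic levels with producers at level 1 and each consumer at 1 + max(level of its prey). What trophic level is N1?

N6 is a producer → level 1.
N5 eats N6 → level 2.
N7 eats N5 (level 2); other prey at levels: N6 1 → level 3.
N10 eats N7 → level 4.
N8 eats N10 (level 4); other prey at levels: N4 3 → level 5.
N1 eats N8 (level 5); other prey at levels: N4 3, N10 4 → level 6.

Trophic level 6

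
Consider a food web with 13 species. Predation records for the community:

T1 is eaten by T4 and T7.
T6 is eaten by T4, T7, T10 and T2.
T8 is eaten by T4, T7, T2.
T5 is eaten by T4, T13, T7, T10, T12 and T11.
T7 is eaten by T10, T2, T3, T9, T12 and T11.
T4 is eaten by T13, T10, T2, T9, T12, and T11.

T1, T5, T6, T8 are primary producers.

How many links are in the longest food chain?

One longest chain: T1 → T7 → T3.
It has 3 species and 2 links.

2 links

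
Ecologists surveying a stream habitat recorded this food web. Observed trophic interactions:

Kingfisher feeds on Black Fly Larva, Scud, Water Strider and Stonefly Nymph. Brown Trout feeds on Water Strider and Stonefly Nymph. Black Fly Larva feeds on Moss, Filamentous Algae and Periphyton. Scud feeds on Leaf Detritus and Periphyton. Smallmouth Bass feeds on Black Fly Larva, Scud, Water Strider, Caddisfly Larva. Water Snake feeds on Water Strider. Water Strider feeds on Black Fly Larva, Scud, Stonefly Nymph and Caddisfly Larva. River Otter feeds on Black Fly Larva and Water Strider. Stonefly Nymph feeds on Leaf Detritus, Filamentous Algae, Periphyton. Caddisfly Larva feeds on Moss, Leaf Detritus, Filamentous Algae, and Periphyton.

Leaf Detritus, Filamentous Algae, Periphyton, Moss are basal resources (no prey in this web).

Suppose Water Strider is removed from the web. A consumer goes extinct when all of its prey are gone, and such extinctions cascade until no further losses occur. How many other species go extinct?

Remove Water Strider.
Round 1: Water Snake (all prey gone) → extinct.
No further losses. Total secondary extinctions: 1.

1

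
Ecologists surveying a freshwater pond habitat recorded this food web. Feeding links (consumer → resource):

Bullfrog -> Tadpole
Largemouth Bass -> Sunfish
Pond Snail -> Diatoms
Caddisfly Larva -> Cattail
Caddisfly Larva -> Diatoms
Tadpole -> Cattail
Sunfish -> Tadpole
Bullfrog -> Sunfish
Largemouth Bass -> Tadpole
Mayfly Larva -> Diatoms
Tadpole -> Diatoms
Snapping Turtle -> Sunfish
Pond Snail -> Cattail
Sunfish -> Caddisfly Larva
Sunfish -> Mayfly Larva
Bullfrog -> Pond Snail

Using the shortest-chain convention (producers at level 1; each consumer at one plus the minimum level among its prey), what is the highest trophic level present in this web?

4

Producers (level 1): Cattail, Diatoms.
Following each consumer down to its lowest-level prey: Diatoms → Mayfly Larva → Sunfish → Snapping Turtle (levels 1 through 4).
All prey of Snapping Turtle (Sunfish 3) are at level 3 or above, so Snapping Turtle is at level 1 + 3 = 4.
Every consumer has at least one prey at level 3 or below, so none exceeds level 4.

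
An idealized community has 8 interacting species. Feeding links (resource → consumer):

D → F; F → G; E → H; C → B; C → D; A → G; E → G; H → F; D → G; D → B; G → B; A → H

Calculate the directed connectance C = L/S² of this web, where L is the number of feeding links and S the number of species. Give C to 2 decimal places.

C = 0.19

The web has S = 8 species and L = 12 feeding links.
C = L / S² = 12 / 64 = 0.1875 ≈ 0.19.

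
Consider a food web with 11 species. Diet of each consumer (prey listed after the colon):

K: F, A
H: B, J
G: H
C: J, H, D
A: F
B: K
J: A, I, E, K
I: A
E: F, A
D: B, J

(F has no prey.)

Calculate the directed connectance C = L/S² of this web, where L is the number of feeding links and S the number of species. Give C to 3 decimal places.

C = 0.157

The web has S = 11 species and L = 19 feeding links.
C = L / S² = 19 / 121 = 0.1570 ≈ 0.157.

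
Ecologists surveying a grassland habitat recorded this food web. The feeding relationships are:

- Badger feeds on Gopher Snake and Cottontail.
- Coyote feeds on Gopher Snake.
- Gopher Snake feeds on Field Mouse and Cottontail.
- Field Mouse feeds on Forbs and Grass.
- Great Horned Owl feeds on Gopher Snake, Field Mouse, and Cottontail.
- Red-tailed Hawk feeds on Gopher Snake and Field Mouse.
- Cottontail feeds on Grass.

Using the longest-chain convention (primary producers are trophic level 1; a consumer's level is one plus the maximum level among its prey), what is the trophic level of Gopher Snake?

Grass is a producer → level 1.
Field Mouse eats Grass (level 1); other prey at levels: Forbs 1 → level 2.
Gopher Snake eats Field Mouse (level 2); other prey at levels: Cottontail 2 → level 3.

Trophic level 3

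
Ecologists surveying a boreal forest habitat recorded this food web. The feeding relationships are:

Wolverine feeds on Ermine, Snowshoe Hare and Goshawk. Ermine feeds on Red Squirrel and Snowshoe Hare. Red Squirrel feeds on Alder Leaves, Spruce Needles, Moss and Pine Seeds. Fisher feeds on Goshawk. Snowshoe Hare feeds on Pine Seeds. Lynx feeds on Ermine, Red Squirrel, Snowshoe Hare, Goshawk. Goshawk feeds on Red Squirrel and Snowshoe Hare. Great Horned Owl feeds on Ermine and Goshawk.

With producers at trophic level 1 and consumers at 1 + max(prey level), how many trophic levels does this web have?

4

Producers (level 1): Alder Leaves, Pine Seeds, Spruce Needles, Moss.
Alder Leaves → Red Squirrel → Goshawk → Fisher gives Fisher level 4.
No species has a prey at level 4, so no species reaches level 5.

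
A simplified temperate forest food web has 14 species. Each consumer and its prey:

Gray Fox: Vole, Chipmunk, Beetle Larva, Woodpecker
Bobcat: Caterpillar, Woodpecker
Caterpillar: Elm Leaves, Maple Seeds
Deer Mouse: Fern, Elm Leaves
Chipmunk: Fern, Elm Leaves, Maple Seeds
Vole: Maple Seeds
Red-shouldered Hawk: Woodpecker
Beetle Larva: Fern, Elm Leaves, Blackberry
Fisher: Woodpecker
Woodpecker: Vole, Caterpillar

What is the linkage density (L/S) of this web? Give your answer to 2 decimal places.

There are L = 21 links among S = 14 species.
L/S = 21/14 = 1.5000 ≈ 1.50.

L/S = 1.50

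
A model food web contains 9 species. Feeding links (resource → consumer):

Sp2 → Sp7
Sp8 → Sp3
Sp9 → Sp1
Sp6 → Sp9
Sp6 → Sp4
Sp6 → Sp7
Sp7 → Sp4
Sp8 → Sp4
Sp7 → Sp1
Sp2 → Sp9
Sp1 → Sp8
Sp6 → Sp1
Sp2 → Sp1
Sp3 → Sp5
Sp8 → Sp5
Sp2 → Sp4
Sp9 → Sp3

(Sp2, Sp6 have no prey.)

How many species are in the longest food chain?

One longest chain: Sp2 → Sp9 → Sp1 → Sp8 → Sp3 → Sp5.
It has 6 species and 5 links.

6 species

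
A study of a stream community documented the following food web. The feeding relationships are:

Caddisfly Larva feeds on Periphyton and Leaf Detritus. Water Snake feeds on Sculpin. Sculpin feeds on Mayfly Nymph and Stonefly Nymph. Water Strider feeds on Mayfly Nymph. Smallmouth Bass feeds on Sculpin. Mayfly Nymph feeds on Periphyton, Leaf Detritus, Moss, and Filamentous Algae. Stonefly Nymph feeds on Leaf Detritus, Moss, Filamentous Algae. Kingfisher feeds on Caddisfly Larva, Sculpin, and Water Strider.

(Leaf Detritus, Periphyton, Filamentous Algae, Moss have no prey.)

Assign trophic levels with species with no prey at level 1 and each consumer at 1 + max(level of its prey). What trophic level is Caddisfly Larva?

Trophic level 2

Leaf Detritus has no prey (basal) → level 1.
Caddisfly Larva eats Leaf Detritus (level 1); other prey at levels: Periphyton 1 → level 2.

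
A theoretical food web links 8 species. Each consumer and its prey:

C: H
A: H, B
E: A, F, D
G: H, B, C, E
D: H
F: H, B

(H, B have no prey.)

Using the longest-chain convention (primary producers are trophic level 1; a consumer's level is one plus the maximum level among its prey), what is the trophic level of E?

Trophic level 3

H is a producer → level 1.
A eats H (level 1); other prey at levels: B 1 → level 2.
E eats A (level 2); other prey at levels: F 2, D 2 → level 3.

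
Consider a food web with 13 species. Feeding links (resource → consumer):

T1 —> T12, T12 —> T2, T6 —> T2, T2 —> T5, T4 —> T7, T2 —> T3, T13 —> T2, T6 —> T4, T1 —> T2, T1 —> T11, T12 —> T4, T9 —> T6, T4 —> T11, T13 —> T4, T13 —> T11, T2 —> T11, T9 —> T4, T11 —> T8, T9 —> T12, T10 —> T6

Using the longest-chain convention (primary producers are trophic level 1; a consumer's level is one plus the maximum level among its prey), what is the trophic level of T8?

T9 is a producer → level 1.
T12 eats T9 (level 1); other prey at levels: T1 1 → level 2.
T4 eats T12 (level 2); other prey at levels: T9 1, T13 1, T6 2 → level 3.
T11 eats T4 (level 3); other prey at levels: T13 1, T1 1, T2 3 → level 4.
T8 eats T11 → level 5.

Trophic level 5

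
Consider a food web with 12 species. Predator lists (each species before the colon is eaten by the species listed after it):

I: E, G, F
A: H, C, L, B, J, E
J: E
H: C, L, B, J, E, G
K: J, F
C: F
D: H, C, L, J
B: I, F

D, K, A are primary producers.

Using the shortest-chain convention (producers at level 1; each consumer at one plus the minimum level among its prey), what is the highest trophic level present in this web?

Producers (level 1): D, K, A.
Following each consumer down to its lowest-level prey: A → B → I (levels 1 through 3).
All prey of I (B 2) are at level 2 or above, so I is at level 1 + 2 = 3.
Every consumer has at least one prey at level 2 or below, so none exceeds level 3.

3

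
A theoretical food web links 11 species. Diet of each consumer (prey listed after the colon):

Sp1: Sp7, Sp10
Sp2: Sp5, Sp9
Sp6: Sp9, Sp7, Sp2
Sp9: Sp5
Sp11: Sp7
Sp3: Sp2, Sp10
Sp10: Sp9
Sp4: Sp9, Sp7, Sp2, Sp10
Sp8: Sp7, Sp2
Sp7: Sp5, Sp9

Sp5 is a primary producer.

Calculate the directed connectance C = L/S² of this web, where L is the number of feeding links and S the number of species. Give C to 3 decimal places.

The web has S = 11 species and L = 20 feeding links.
C = L / S² = 20 / 121 = 0.1653 ≈ 0.165.

C = 0.165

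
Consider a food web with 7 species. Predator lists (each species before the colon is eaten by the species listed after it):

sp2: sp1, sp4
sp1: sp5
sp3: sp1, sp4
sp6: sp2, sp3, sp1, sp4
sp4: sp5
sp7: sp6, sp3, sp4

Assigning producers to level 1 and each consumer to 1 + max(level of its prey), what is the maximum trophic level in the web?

Producers (level 1): sp7.
sp7 → sp6 → sp2 → sp1 → sp5 gives sp5 level 5.
No species has a prey at level 5, so no species reaches level 6.

5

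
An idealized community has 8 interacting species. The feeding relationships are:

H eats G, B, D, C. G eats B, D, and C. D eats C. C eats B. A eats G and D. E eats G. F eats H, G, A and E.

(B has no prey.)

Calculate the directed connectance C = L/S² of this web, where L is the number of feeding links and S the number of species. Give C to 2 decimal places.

The web has S = 8 species and L = 16 feeding links.
C = L / S² = 16 / 64 = 0.2500 ≈ 0.25.

C = 0.25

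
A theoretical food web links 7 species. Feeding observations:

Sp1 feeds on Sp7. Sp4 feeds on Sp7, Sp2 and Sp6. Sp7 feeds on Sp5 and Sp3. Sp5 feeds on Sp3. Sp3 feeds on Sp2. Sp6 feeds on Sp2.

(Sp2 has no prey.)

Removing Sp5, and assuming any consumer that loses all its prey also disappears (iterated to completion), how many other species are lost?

Remove Sp5.
Every predator of it retains at least one other prey: Sp7 still has Sp3.
No consumer loses all prey, so no secondary extinctions occur.

0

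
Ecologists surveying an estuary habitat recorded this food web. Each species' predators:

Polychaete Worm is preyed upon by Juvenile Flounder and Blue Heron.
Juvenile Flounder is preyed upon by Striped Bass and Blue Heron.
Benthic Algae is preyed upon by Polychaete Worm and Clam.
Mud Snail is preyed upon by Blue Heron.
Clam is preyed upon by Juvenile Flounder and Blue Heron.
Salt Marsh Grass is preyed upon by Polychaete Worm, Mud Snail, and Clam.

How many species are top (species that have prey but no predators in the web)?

2

Top species (has prey, but nothing eats it): Striped Bass, Blue Heron.
Count: 2.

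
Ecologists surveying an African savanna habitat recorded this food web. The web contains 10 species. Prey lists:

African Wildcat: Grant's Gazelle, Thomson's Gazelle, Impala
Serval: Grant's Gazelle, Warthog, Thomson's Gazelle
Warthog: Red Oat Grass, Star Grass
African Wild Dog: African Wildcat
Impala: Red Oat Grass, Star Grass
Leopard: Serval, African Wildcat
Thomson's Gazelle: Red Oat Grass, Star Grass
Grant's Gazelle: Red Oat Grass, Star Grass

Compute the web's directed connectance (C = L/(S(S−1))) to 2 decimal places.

C = 0.19

The web has S = 10 species and L = 17 feeding links.
C = L / (S(S−1)) = 17 / 90 = 0.1889 ≈ 0.19.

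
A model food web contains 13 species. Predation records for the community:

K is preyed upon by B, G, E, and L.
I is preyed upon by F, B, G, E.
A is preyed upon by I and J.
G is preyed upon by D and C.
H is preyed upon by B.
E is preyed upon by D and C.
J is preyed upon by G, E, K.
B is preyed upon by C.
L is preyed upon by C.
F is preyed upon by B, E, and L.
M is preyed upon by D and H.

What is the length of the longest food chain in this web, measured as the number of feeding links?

One longest chain: A → J → K → E → C.
It has 5 species and 4 links.

4 links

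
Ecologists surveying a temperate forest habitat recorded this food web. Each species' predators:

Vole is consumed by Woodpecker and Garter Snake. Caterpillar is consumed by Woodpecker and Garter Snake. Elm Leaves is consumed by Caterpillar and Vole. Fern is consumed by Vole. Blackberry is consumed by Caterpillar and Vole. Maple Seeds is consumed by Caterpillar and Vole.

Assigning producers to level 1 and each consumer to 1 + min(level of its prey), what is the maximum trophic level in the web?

Producers (level 1): Maple Seeds, Fern, Blackberry, Elm Leaves.
Following each consumer down to its lowest-level prey: Maple Seeds → Vole → Garter Snake (levels 1 through 3).
All prey of Garter Snake (Vole 2, Caterpillar 2) are at level 2 or above, so Garter Snake is at level 1 + 2 = 3.
Every consumer has at least one prey at level 2 or below, so none exceeds level 3.

3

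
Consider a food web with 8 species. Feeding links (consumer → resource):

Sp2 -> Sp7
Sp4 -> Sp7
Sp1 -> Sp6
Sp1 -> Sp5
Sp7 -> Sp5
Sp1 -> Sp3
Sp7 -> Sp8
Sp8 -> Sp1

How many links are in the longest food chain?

One longest chain: Sp3 → Sp1 → Sp8 → Sp7 → Sp2.
It has 5 species and 4 links.

4 links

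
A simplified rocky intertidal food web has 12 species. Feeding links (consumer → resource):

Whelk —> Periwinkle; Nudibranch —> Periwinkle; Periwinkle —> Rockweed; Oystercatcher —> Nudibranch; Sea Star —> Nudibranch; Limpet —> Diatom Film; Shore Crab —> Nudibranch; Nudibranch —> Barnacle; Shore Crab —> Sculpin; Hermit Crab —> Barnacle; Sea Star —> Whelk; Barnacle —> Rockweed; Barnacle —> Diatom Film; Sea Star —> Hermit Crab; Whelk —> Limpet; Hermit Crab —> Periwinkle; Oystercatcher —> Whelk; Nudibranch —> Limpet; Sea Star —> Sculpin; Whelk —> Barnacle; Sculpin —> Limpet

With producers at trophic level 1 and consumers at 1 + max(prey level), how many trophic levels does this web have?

4

Producers (level 1): Diatom Film, Rockweed.
Diatom Film → Barnacle → Nudibranch → Sea Star gives Sea Star level 4.
No species has a prey at level 4, so no species reaches level 5.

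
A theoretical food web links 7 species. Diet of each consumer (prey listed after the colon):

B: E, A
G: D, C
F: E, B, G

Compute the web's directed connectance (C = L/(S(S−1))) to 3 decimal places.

C = 0.167

The web has S = 7 species and L = 7 feeding links.
C = L / (S(S−1)) = 7 / 42 = 0.1667 ≈ 0.167.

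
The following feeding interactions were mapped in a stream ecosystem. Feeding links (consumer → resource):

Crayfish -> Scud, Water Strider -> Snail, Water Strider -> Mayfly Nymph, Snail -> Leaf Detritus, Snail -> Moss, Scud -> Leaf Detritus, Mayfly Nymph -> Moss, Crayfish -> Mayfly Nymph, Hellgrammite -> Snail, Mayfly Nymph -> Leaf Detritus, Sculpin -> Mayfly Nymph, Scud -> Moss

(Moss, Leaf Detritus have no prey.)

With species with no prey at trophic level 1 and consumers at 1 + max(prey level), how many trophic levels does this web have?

Basal resources (level 1): Moss, Leaf Detritus.
Moss → Snail → Water Strider gives Water Strider level 3.
No species has a prey at level 3, so no species reaches level 4.

3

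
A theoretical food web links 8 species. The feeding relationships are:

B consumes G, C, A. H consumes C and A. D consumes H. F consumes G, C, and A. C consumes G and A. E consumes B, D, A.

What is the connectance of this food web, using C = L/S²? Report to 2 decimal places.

The web has S = 8 species and L = 14 feeding links.
C = L / S² = 14 / 64 = 0.2188 ≈ 0.22.

C = 0.22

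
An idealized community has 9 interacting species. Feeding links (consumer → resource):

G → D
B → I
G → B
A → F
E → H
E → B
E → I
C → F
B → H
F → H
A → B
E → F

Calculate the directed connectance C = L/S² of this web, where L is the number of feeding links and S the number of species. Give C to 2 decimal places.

The web has S = 9 species and L = 12 feeding links.
C = L / S² = 12 / 81 = 0.1481 ≈ 0.15.

C = 0.15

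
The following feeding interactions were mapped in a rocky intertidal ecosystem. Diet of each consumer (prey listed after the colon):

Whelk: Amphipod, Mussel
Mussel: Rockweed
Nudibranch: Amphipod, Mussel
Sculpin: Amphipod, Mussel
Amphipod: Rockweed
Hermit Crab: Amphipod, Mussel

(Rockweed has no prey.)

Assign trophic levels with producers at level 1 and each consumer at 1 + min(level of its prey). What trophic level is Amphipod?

Rockweed is a producer → level 1.
Amphipod eats Rockweed → level 2.

Trophic level 2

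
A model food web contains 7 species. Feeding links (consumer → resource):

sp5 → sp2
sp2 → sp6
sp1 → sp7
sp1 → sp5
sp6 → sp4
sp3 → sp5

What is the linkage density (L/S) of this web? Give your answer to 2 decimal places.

There are L = 6 links among S = 7 species.
L/S = 6/7 = 0.8571 ≈ 0.86.

L/S = 0.86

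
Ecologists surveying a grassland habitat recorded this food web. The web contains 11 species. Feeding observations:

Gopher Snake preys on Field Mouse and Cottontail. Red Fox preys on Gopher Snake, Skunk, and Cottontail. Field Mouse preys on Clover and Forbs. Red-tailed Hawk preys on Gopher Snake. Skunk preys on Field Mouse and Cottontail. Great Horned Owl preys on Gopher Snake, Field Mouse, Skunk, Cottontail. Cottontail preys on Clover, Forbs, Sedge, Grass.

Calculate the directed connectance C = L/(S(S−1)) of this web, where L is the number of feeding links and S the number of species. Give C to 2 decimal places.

C = 0.16

The web has S = 11 species and L = 18 feeding links.
C = L / (S(S−1)) = 18 / 110 = 0.1636 ≈ 0.16.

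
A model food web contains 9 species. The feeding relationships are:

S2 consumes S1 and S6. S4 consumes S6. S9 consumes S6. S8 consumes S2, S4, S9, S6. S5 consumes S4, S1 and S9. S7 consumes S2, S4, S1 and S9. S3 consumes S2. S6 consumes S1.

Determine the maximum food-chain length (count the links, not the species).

3 links

One longest chain: S1 → S6 → S9 → S5.
It has 4 species and 3 links.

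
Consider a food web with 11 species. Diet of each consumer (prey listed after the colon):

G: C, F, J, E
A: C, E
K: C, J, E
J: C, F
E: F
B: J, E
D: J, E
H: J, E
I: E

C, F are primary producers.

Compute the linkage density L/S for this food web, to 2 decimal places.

L/S = 1.73

There are L = 19 links among S = 11 species.
L/S = 19/11 = 1.7273 ≈ 1.73.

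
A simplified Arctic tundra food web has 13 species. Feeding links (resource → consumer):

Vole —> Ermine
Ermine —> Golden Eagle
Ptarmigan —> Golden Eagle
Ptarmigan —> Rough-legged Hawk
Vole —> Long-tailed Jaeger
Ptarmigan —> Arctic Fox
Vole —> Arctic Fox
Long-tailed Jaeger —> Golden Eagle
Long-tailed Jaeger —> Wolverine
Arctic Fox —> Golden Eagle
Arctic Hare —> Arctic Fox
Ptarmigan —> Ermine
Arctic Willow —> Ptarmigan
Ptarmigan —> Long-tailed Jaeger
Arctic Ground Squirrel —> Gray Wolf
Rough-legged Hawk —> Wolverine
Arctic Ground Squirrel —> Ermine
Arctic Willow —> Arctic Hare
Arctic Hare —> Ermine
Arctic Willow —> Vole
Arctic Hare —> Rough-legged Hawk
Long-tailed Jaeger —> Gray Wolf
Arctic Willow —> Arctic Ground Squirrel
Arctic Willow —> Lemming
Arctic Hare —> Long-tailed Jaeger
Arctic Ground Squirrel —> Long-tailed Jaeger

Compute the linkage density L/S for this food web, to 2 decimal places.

L/S = 2.00

There are L = 26 links among S = 13 species.
L/S = 26/13 = 2.0000 ≈ 2.00.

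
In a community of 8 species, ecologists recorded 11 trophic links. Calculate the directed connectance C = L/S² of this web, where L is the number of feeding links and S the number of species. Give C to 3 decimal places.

The web has S = 8 species and L = 11 feeding links.
C = L / S² = 11 / 64 = 0.1719 ≈ 0.172.

C = 0.172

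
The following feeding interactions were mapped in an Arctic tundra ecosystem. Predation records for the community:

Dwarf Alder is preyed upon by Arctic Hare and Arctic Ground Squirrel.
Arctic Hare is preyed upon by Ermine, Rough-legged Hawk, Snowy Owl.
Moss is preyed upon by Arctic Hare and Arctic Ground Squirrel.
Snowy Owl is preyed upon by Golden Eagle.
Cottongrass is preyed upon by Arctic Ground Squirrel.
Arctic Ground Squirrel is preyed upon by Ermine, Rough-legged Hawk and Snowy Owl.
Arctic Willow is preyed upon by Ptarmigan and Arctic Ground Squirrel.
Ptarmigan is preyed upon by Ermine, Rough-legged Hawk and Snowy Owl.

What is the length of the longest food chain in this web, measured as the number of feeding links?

One longest chain: Dwarf Alder → Arctic Hare → Snowy Owl → Golden Eagle.
It has 4 species and 3 links.

3 links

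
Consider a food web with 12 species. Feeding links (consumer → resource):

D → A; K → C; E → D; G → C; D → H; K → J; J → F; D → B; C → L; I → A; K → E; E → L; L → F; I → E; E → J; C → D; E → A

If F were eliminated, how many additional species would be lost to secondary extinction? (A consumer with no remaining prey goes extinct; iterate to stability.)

Remove F.
Round 1: J (all prey gone), L (all prey gone) → extinct.
No further losses. Total secondary extinctions: 2.

2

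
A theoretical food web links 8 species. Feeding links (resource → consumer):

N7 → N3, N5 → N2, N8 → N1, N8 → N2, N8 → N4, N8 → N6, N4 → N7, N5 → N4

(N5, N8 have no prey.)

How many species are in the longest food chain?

4 species

One longest chain: N5 → N4 → N7 → N3.
It has 4 species and 3 links.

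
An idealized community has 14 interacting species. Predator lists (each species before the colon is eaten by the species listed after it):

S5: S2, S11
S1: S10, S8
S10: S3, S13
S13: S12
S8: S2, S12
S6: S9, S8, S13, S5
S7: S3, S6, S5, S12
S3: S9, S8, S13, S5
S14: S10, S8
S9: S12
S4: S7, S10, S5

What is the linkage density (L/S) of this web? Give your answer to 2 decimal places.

L/S = 1.93

There are L = 27 links among S = 14 species.
L/S = 27/14 = 1.9286 ≈ 1.93.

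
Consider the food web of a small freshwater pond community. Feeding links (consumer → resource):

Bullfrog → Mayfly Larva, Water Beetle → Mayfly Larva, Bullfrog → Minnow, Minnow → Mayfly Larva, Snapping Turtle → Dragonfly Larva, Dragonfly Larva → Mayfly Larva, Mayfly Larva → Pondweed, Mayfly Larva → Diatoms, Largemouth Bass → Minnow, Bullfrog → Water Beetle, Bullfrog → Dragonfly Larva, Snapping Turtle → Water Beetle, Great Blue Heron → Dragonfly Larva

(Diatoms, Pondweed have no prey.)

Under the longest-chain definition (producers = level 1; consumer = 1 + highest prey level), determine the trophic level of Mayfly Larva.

Diatoms is a producer → level 1.
Mayfly Larva eats Diatoms (level 1); other prey at levels: Pondweed 1 → level 2.

Trophic level 2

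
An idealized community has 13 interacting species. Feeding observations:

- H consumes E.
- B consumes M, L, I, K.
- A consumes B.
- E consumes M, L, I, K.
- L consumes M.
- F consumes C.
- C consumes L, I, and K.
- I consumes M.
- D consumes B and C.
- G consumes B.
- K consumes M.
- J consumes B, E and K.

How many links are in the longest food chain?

One longest chain: M → I → E → H.
It has 4 species and 3 links.

3 links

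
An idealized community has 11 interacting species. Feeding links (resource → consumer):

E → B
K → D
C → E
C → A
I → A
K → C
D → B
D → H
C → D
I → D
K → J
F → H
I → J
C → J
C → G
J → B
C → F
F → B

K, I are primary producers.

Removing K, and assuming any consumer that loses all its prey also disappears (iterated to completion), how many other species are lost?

4

Remove K.
Round 1: C (all prey gone) → extinct.
Round 2: E (all prey gone), G (all prey gone), F (all prey gone) → extinct.
No further losses. Total secondary extinctions: 4.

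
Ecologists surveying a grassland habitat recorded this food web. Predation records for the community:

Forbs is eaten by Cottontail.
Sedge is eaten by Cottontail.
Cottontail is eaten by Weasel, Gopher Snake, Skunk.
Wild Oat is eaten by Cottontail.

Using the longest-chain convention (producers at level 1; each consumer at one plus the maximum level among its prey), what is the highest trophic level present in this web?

3

Producers (level 1): Forbs, Sedge, Wild Oat.
Forbs → Cottontail → Skunk gives Skunk level 3.
No species has a prey at level 3, so no species reaches level 4.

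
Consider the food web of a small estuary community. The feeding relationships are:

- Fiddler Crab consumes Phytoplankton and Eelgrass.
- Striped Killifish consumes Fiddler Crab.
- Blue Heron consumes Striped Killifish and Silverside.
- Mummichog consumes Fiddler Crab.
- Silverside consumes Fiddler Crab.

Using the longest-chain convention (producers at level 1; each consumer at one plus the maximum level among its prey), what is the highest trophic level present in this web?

4

Producers (level 1): Phytoplankton, Eelgrass.
Phytoplankton → Fiddler Crab → Silverside → Blue Heron gives Blue Heron level 4.
No species has a prey at level 4, so no species reaches level 5.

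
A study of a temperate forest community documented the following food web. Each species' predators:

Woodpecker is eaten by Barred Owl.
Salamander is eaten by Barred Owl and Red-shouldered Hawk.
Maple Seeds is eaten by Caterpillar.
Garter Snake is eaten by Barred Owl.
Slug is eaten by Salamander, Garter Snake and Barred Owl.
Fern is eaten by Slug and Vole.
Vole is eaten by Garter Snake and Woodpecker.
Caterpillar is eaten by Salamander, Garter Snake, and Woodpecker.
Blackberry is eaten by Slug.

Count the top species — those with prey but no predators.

2

Top species (has prey, but nothing eats it): Barred Owl, Red-shouldered Hawk.
Count: 2.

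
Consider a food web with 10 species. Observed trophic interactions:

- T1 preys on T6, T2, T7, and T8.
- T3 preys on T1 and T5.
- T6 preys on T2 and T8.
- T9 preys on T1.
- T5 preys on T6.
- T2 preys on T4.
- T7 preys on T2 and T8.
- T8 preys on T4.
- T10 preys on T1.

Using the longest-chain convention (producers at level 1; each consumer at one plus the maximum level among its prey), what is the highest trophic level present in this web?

Producers (level 1): T4.
T4 → T2 → T7 → T1 → T3 gives T3 level 5.
No species has a prey at level 5, so no species reaches level 6.

5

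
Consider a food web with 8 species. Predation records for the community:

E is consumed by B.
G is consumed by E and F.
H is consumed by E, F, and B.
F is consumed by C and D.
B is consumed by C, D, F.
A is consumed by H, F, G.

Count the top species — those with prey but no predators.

2

Top species (has prey, but nothing eats it): D, C.
Count: 2.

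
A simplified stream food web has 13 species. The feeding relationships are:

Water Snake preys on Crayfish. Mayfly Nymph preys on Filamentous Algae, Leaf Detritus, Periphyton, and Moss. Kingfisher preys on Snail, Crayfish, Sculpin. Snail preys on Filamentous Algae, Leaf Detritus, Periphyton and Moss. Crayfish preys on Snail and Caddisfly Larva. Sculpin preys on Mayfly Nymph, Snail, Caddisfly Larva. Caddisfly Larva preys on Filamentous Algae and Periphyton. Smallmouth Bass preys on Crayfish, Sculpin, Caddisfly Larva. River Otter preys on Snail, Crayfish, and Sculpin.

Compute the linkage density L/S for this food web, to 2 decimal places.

L/S = 1.92

There are L = 25 links among S = 13 species.
L/S = 25/13 = 1.9231 ≈ 1.92.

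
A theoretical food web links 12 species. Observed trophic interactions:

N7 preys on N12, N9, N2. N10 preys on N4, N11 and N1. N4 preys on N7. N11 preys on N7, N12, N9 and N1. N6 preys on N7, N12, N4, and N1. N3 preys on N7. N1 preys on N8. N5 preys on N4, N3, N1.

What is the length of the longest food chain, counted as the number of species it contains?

4 species

One longest chain: N12 → N7 → N4 → N6.
It has 4 species and 3 links.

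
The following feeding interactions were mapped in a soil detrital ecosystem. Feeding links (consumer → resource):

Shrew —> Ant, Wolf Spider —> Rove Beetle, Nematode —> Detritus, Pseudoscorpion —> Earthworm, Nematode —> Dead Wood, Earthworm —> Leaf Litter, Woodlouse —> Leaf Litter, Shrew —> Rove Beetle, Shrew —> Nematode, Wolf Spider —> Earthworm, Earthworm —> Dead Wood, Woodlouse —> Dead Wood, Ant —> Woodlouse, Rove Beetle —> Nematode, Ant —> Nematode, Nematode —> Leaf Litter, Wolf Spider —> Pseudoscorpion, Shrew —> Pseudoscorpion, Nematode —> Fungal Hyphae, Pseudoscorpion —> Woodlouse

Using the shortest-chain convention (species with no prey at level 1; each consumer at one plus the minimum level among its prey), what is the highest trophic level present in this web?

Basal resources (level 1): Detritus, Fungal Hyphae, Leaf Litter, Dead Wood.
Following each consumer down to its lowest-level prey: Detritus → Nematode → Rove Beetle (levels 1 through 3).
All prey of Rove Beetle (Nematode 2) are at level 2 or above, so Rove Beetle is at level 1 + 2 = 3.
Every consumer has at least one prey at level 2 or below, so none exceeds level 3.

3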